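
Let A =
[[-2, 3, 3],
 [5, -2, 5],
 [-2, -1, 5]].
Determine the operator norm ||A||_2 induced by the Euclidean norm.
||A||_2 ≈ 7.9965 (= sqrt(largest eigenvalue of A^T A))

||A||_2 = sigma_max(A) = sqrt(lambda_max(A^T A)). Form the symmetric matrix M = A^T A =
[[33, -14, 9],
 [-14, 14, -6],
 [9, -6, 59]].
Its characteristic polynomial (trace, sum of principal 2x2 minors, determinant of M give the coefficients) is
  p(λ) = det(λ I - M) = λ^3 - 106λ^2 + 2922λ - 14884.
No integer candidate from the rational root theorem (±divisors of 14884) is a root, so the roots are irrational. The cubic discriminant is Δ = 2231973728 > 0, so there are three distinct real roots. p(6) = -952 and p(7) = 719 have opposite signs, so a root lies in (6, 7); Newton's method refines it to λ ≈ 6.557. p(35) = 411 and p(36) = -412 have opposite signs, so a root lies in (35, 36); Newton's method refines it to λ ≈ 35.4992. p(63) = -1465 and p(64) = 92 have opposite signs, so a root lies in (63, 64); Newton's method refines it to λ ≈ 63.9438. Check (Vieta): the three roots sum to 106, matching tr M = 106.
So the eigenvalues of A^T A are ≈ 6.557, 35.4992, 63.9438 (all ≥ 0, as they must be for A^T A). The largest is λ_max ≈ 63.9438, hence ||A||_2 = sqrt(λ_max) ≈ 7.9965.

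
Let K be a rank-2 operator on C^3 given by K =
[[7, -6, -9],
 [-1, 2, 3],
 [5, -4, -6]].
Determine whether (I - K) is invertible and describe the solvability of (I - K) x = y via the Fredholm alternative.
(I - K) is invertible (det(I - K) = 9 ≠ 0), so for every y in C^3 the equation (I - K) x = y has a unique solution.

K has rank 2 and factors as K = U V^T = u1 v1^T + u2 v2^T with u1 = (3, -1, 2), v1 = (3, -2, -3), u2 = (2, -2, 1), v2 = (-1, 0, 0) (multiplying out reproduces the displayed K). The nonzero eigenvalues of U V^T coincide with those of the 2 x 2 matrix G = V^T U = [[v1·u1, v1·u2], [v2·u1, v2·u2]] = [[5, 7], [-3, -2]], and by the Sylvester determinant identity det(I_3 - U V^T) = det(I_2 - V^T U) = det([[-4, -7], [3, 3]]) = (-4)(3) - (-7)(3) = 9. (Direct check: I - K =
[[-6, 6, 9],
 [1, -1, -3],
 [-5, 4, 7]]
has determinant 9.) The finite-dimensional Fredholm alternative says: either (I - K) is invertible, or ker(I - K) ≠ {0} and then range(I - K) = ker((I - K)^*)^⊥, with dim ker(I - K) = dim ker((I - K)^*). Since det(I - K) ≠ 0, 1 is not an eigenvalue of K and ker(I - K) = {0}, so we are in the first case: for every y there is a unique x = (I - K)^(-1) y. (Explicitly, by the Woodbury identity, (I - U V^T)^(-1) = I + U (I_2 - G)^(-1) V^T.)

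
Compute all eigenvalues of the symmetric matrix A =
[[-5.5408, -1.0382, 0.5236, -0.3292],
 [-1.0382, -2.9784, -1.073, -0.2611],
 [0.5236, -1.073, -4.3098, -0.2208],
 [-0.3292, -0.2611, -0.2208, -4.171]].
sigma(A) ≈ {-6, -5, -4, -2}

A is real symmetric, so its spectrum consists of real eigenvalues. Expanding the characteristic polynomial of the displayed matrix gives
  det(λ I - A) = p(λ) = λ^4 + (17)λ^3 + (104)λ^2 + (268)λ + (239.9981).
Solving p(λ) = 0 yields eigenvalues ≈ -6, -5, -4, -2. (A is shown rounded to 4 decimals, so these recover the underlying integer eigenvalues to within that precision.)
Verification: the trace of A = -17 equals the sum of eigenvalues -17, and det(A) ≈ 239.9981 matches the eigenvalue product 240.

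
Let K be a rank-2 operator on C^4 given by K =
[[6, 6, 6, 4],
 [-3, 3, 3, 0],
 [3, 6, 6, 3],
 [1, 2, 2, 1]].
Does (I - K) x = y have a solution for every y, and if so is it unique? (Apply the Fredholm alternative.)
(I - K) is invertible (det(I - K) = 44 ≠ 0), so for every y in C^4 the equation (I - K) x = y has a unique solution.

K has rank 2 and factors as K = U V^T = u1 v1^T + u2 v2^T with u1 = (-2, -3, -3, -1), v1 = (-1, -2, -2, -1), u2 = (2, -3, 0, 0), v2 = (2, 1, 1, 1) (multiplying out reproduces the displayed K). The nonzero eigenvalues of U V^T coincide with those of the 2 x 2 matrix G = V^T U = [[v1·u1, v1·u2], [v2·u1, v2·u2]] = [[15, 4], [-11, 1]], and by the Sylvester determinant identity det(I_4 - U V^T) = det(I_2 - V^T U) = det([[-14, -4], [11, 0]]) = (-14)(0) - (-4)(11) = 44. (Direct check: I - K =
[[-5, -6, -6, -4],
 [3, -2, -3, 0],
 [-3, -6, -5, -3],
 [-1, -2, -2, 0]]
has determinant 44.) The finite-dimensional Fredholm alternative says: either (I - K) is invertible, or ker(I - K) ≠ {0} and then range(I - K) = ker((I - K)^*)^⊥, with dim ker(I - K) = dim ker((I - K)^*). Since det(I - K) ≠ 0, 1 is not an eigenvalue of K and ker(I - K) = {0}, so we are in the first case: for every y there is a unique x = (I - K)^(-1) y. (Explicitly, by the Woodbury identity, (I - U V^T)^(-1) = I + U (I_2 - G)^(-1) V^T.)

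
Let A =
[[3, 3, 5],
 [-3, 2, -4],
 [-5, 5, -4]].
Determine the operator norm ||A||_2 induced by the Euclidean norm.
||A||_2 ≈ 10.3051 (= sqrt(largest eigenvalue of A^T A))

||A||_2 = sigma_max(A) = sqrt(lambda_max(A^T A)). Form the symmetric matrix M = A^T A =
[[43, -22, 47],
 [-22, 38, -13],
 [47, -13, 57]].
Its characteristic polynomial (trace, sum of principal 2x2 minors, determinant of M give the coefficients) is
  p(λ) = det(λ I - M) = λ^3 - 138λ^2 + 3389λ - 1225.
No integer candidate from the rational root theorem (±divisors of 1225) is a root, so the roots are irrational. The cubic discriminant is Δ = 60425760073 > 0, so there are three distinct real roots. p(0) = -1225 and p(1) = 2027 have opposite signs, so a root lies in (0, 1); Newton's method refines it to λ ≈ 0.3669. p(31) = 1007 and p(32) = -1321 have opposite signs, so a root lies in (31, 32); Newton's method refines it to λ ≈ 31.4372. p(106) = -1543 and p(107) = 6479 have opposite signs, so a root lies in (106, 107); Newton's method refines it to λ ≈ 106.1959. Check (Vieta): the three roots sum to 138, matching tr M = 138.
So the eigenvalues of A^T A are ≈ 0.3669, 31.4372, 106.1959 (all ≥ 0, as they must be for A^T A). The largest is λ_max ≈ 106.1959, hence ||A||_2 = sqrt(λ_max) ≈ 10.3051.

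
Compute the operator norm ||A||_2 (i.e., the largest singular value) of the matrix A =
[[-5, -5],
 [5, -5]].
||A||_2 = sqrt(50) ≈ 7.0711 (= sqrt(largest eigenvalue of A^T A))

||A||_2 = sigma_max(A) = sqrt(lambda_max(A^T A)). Form the symmetric matrix M = A^T A =
[[50, 0],
 [0, 50]].
Its characteristic polynomial (trace, determinant of M give the coefficients) is
  p(λ) = det(λ I - M) = λ^2 - 100λ + 2500.
For λ^2 - 100λ + 2500 the discriminant is 0. It is a perfect square (0^2), so the roots are rational: λ = (100 ± 0)/2 = 50, 50.
So the eigenvalues of A^T A are ≈ 50, 50 (all ≥ 0, as they must be for A^T A). The largest is λ_max = 50, hence ||A||_2 = sqrt(λ_max) = sqrt(50) ≈ 7.0711.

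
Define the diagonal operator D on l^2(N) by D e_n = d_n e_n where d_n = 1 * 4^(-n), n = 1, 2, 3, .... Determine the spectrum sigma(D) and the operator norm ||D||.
sigma(D) = {1 * 4^(-n) : n ≥ 1} ∪ {0}; ||D|| = 1/4

A bounded diagonal operator on l^2 with diagonal entries d_n has spectrum equal to the closure of {d_n : n ≥ 1}: every d_n is an eigenvalue (with eigenvector e_n), so {d_n} ⊂ sigma(D); the spectrum is closed, so its closure is too; and for lambda not in the closure, (D - lambda I) has bounded inverse (the diagonal entries 1/(d_n - lambda) are bounded). For our sequence d_n = 1 * 4^(-n), n = 1, 2, 3, ...:
  - {d_n} = {1 * 4^(-n) : n ≥ 1}; the only limit point is 0
  - closure = {1 * 4^(-n) : n ≥ 1} ∪ {0}
For the norm: a diagonal operator has ||D|| = sup_n |d_n|. Here d_n = 1 * 4^(-n) is positive and decreasing, so sup_n |d_n| = d_1 = 1/4. So ||D|| = 1/4.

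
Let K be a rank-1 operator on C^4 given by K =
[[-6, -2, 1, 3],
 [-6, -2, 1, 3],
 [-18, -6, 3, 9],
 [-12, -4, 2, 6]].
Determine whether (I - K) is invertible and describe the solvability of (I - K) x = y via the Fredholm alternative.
(I - K) is singular (det(I - K) = 0, i.e. 1 ∈ sigma(K)). (I - K) x = y is solvable iff y ⊥ ker((I - K)^*) = span{(-6, -2, 1, 3)}, i.e. iff -6y_1 - 2y_2 + y_3 + 3y_4 = 0. When solvable, the solutions are x = y + c·(1, 1, 3, 2), c arbitrary (ker(I - K) = span{(1, 1, 3, 2)}, dimension 1).

K has rank 1, so it is an outer product K = u v^T: every row of K is a multiple of one row vector. Reading off the entries, u = (1, 1, 3, 2) and v = (-6, -2, 1, 3) (row i of K equals u_i·v^T). A rank-one matrix u v^T satisfies K u = u (v·u) and kills the (3)-dimensional subspace v^⊥, so its characteristic polynomial is lambda^3 (lambda - v·u) with v·u = tr K = 1. Hence the eigenvalues of I - K are 1 (multiplicity 3) and 1 - (1) = 0, so det(I - K) = 0. (Direct check: I - K =
[[7, 2, -1, -3],
 [6, 3, -1, -3],
 [18, 6, -2, -9],
 [12, 4, -2, -5]]
has determinant 0.) So 1 is an eigenvalue of K and (I - K) is not invertible. The finite-dimensional Fredholm alternative says: either (I - K) is invertible, or ker(I - K) ≠ {0} and then range(I - K) = ker((I - K)^*)^⊥, with dim ker(I - K) = dim ker((I - K)^*). We are in the second case, so we need both kernels. Kernel of I - K: (I - K) u = u - u (v·u) = u - u = 0, so ker(I - K) = span{u} = span{(1, 1, 3, 2)} (it is exactly 1-dimensional because rank(I - K) = 3). Kernel of the adjoint: K is real, so (I - K)^* = I - K^T = I - v u^T, and (I - v u^T) v = v - v (u·v) = 0; hence ker((I - K)^*) = span{v} = span{(-6, -2, 1, 3)}. Therefore (I - K) x = y is solvable iff <y, v> = 0, i.e. iff -6y_1 - 2y_2 + y_3 + 3y_4 = 0. When this holds, K y = u (v·y) = 0, so (I - K) y = y and x = y is a particular solution; the full solution set is the line x = y + c·u = y + c·(1, 1, 3, 2), c ∈ C.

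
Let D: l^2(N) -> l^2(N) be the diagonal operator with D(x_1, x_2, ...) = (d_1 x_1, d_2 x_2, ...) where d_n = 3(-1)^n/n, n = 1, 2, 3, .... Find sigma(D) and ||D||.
sigma(D) = {3(-1)^n/n : n ≥ 1} ∪ {0}; ||D|| = 3

A bounded diagonal operator on l^2 with diagonal entries d_n has spectrum equal to the closure of {d_n : n ≥ 1}: every d_n is an eigenvalue (with eigenvector e_n), so {d_n} ⊂ sigma(D); the spectrum is closed, so its closure is too; and for lambda not in the closure, (D - lambda I) has bounded inverse (the diagonal entries 1/(d_n - lambda) are bounded). For our sequence d_n = 3(-1)^n/n, n = 1, 2, 3, ...:
  - {d_n} = {3(-1)^n/n : n ≥ 1}; the only limit point is 0
  - closure = {3(-1)^n/n : n ≥ 1} ∪ {0}
For the norm: a diagonal operator has ||D|| = sup_n |d_n|. Here |d_n| = 3/n is decreasing, so sup_n |d_n| = |d_1| = 3. So ||D|| = 3.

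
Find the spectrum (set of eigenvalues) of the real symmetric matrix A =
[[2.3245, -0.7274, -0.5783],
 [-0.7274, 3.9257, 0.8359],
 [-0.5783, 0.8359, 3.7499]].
sigma(A) ≈ {2, 3, 5}

A is real symmetric, so its spectrum consists of real eigenvalues. Expanding the characteristic polynomial of the displayed matrix gives
  det(λ I - A) = p(λ) = λ^3 + (-10)λ^2 + (31)λ + (-30).
Solving p(λ) = 0 yields eigenvalues ≈ 2, 3, 5. (A is shown rounded to 4 decimals, so these recover the underlying integer eigenvalues to within that precision.)
Verification: the trace of A = 10 equals the sum of eigenvalues 10, and det(A) ≈ 30.0010 matches the eigenvalue product 30.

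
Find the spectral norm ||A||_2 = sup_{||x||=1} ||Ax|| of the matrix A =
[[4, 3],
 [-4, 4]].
||A||_2 = sqrt((57 + sqrt(113))/2) ≈ 5.8151 (= sqrt(largest eigenvalue of A^T A))

||A||_2 = sigma_max(A) = sqrt(lambda_max(A^T A)). Form the symmetric matrix M = A^T A =
[[32, -4],
 [-4, 25]].
Its characteristic polynomial (trace, determinant of M give the coefficients) is
  p(λ) = det(λ I - M) = λ^2 - 57λ + 784.
For λ^2 - 57λ + 784 the discriminant is 113. It is nonnegative but not a perfect square, so the roots are real and irrational: λ = (57 ± sqrt(113))/2 ≈ 33.8151, 23.1849.
So the eigenvalues of A^T A are ≈ 23.1849, 33.8151 (all ≥ 0, as they must be for A^T A). The largest is λ_max = (57 + sqrt(113))/2 ≈ 33.8151, hence ||A||_2 = sqrt(λ_max) = sqrt((57 + sqrt(113))/2) ≈ 5.8151.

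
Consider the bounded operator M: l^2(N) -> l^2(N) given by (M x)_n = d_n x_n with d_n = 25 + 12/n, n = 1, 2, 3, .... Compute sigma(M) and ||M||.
sigma(M) = {25 + 12/n : n ≥ 1} ∪ {25}; ||M|| = 37

A bounded diagonal operator on l^2 with diagonal entries d_n has spectrum equal to the closure of {d_n : n ≥ 1}: every d_n is an eigenvalue (with eigenvector e_n), so {d_n} ⊂ sigma(M); the spectrum is closed, so its closure is too; and for lambda not in the closure, (M - lambda I) has bounded inverse (the diagonal entries 1/(d_n - lambda) are bounded). For our sequence d_n = 25 + 12/n, n = 1, 2, 3, ...:
  - {d_n} = {25 + 12/n : n ≥ 1}; the only limit point is 25
  - closure = {25 + 12/n : n ≥ 1} ∪ {25}
For the norm: a diagonal operator has ||M|| = sup_n |d_n|. Here d_n = 25 + 12/n is positive and decreasing, so sup_n |d_n| = d_1 = 25 + 12 = 37. So ||M|| = 37.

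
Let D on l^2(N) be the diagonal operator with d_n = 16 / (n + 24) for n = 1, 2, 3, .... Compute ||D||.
||D|| = 16/25 (attained at n = 1)

For D diagonal, ||D|| = sup_n |d_n| = sup_n 16/(n + 24). This is positive and strictly decreasing in n, so the supremum is attained at n = 1: d_1 = 16/(1 + 24) = 16/25. Hence ||D|| = 16/25.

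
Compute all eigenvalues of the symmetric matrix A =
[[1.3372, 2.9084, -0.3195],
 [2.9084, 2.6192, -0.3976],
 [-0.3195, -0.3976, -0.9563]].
sigma(A) ≈ {-1, 5} (-1 with multiplicity 2)

A is real symmetric, so its spectrum consists of real eigenvalues. Expanding the characteristic polynomial of the displayed matrix gives
  det(λ I - A) = p(λ) = λ^3 + (-3)λ^2 + (-9)λ + (-5).
Solving p(λ) = 0 yields eigenvalues ≈ -1, -1, 5. (A is shown rounded to 4 decimals, so these recover the underlying integer eigenvalues to within that precision.)
Verification: the trace of A = 3 equals the sum of eigenvalues 3, and det(A) ≈ 5.0000 matches the eigenvalue product 5.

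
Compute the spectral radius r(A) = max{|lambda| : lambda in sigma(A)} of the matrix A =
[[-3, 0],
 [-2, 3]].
r(A) = 3

The eigenvalues of A are the roots of its characteristic polynomial. With M = A (coefficients from the trace and determinant):
  p(λ) = det(λ I - M) = λ^2 - 9.
For λ^2 - 9 the discriminant is 36. It is a perfect square (6^2), so the roots are rational: λ = (0 ± 6)/2 = 3, -3.
Thus the eigenvalues (to 4 decimals) are 3 (modulus 3); -3 (modulus 3). The spectral radius is the largest modulus: r(A) = 3. (Cross-check: r(A) ≤ ||A||_2 ≈ 4.1623; equality holds whenever A is normal, though it can also hold for some non-normal A.)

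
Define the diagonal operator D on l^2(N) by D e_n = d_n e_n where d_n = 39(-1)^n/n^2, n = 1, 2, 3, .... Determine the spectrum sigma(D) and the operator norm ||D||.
sigma(D) = {39(-1)^n/n^2 : n ≥ 1} ∪ {0}; ||D|| = 39

A bounded diagonal operator on l^2 with diagonal entries d_n has spectrum equal to the closure of {d_n : n ≥ 1}: every d_n is an eigenvalue (with eigenvector e_n), so {d_n} ⊂ sigma(D); the spectrum is closed, so its closure is too; and for lambda not in the closure, (D - lambda I) has bounded inverse (the diagonal entries 1/(d_n - lambda) are bounded). For our sequence d_n = 39(-1)^n/n^2, n = 1, 2, 3, ...:
  - {d_n} = {39(-1)^n/n^2 : n ≥ 1}; the only limit point is 0
  - closure = {39(-1)^n/n^2 : n ≥ 1} ∪ {0}
For the norm: a diagonal operator has ||D|| = sup_n |d_n|. Here |d_n| = 39/n^2 is decreasing, so sup_n |d_n| = |d_1| = 39. So ||D|| = 39.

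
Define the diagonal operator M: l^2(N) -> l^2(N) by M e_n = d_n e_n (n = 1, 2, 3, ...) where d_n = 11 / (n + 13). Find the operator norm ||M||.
||M|| = 11/14 (attained at n = 1)

For M diagonal, ||M|| = sup_n |d_n| = sup_n 11/(n + 13). This is positive and strictly decreasing in n, so the supremum is attained at n = 1: d_1 = 11/(1 + 13) = 11/14. Hence ||M|| = 11/14.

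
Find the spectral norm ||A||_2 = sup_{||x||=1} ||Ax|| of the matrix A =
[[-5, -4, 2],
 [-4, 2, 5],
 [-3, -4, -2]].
||A||_2 ≈ 8.5751 (= sqrt(largest eigenvalue of A^T A))

||A||_2 = sigma_max(A) = sqrt(lambda_max(A^T A)). Form the symmetric matrix M = A^T A =
[[50, 24, -24],
 [24, 36, 10],
 [-24, 10, 33]].
Its characteristic polynomial (trace, sum of principal 2x2 minors, determinant of M give the coefficients) is
  p(λ) = det(λ I - M) = λ^3 - 119λ^2 + 3386λ - 3136.
No integer candidate from the rational root theorem (±divisors of 3136) is a root, so the roots are irrational. The cubic discriminant is Δ = 8414555076 > 0, so there are three distinct real roots. p(0) = -3136 and p(1) = 132 have opposite signs, so a root lies in (0, 1); Newton's method refines it to λ ≈ 0.9582. p(44) = 648 and p(45) = -616 have opposite signs, so a root lies in (44, 45); Newton's method refines it to λ ≈ 44.5098. p(73) = -1092 and p(74) = 1008 have opposite signs, so a root lies in (73, 74); Newton's method refines it to λ ≈ 73.532. Check (Vieta): the three roots sum to 119, matching tr M = 119.
So the eigenvalues of A^T A are ≈ 0.9582, 44.5098, 73.532 (all ≥ 0, as they must be for A^T A). The largest is λ_max ≈ 73.532, hence ||A||_2 = sqrt(λ_max) ≈ 8.5751.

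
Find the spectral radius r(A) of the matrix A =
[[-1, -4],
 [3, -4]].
r(A) = 4

The eigenvalues of A are the roots of its characteristic polynomial. With M = A (coefficients from the trace and determinant):
  p(λ) = det(λ I - M) = λ^2 + 5λ + 16.
For λ^2 + 5λ + 16 the discriminant is -39. It is negative, so the roots are the complex-conjugate pair λ = -5/2 ± (sqrt(39)/2) i ≈ -2.5 ± 3.1225i. For a conjugate pair the product of the roots equals the constant term, so |λ|^2 = 16 and |λ| = sqrt(16) = 4.
Thus the eigenvalues (to 4 decimals) are -2.5 ± 3.1225i (modulus 4). The spectral radius is the largest modulus: r(A) = 4. (Cross-check: r(A) ≤ ||A||_2 ≈ 5.8823; equality holds whenever A is normal, though it can also hold for some non-normal A.)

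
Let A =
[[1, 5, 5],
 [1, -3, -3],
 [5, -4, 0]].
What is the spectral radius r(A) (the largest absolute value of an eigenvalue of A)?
r(A) ≈ 8.0687

The eigenvalues of A are the roots of its characteristic polynomial. With M = A (coefficients from the trace, the sum of principal 2x2 minors, and det A):
  p(λ) = det(λ I - M) = λ^3 + 2λ^2 - 45λ + 32.
No integer candidate from the rational root theorem (±divisors of 32) is a root, so the roots are irrational. The cubic discriminant is Δ = 292088 > 0, so there are three distinct real roots. p(-9) = -130 and p(-8) = 8 have opposite signs, so a root lies in (-9, -8); Newton's method refines it to λ ≈ -8.0687. p(0) = 32 and p(1) = -10 have opposite signs, so a root lies in (0, 1); Newton's method refines it to λ ≈ 0.745. p(5) = -18 and p(6) = 50 have opposite signs, so a root lies in (5, 6); Newton's method refines it to λ ≈ 5.3237. Check (Vieta): the three roots sum to -2, matching tr M = -2.
Thus the eigenvalues (to 4 decimals) are -8.0687 (modulus 8.0687); 0.745 (modulus 0.745); 5.3237 (modulus 5.3237). The spectral radius is the largest modulus: r(A) ≈ 8.0687. (Cross-check: r(A) ≤ ||A||_2 ≈ 8.9542; equality holds whenever A is normal, though it can also hold for some non-normal A.)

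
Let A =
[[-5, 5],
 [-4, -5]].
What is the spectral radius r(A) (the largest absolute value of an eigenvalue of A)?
r(A) = sqrt(45) ≈ 6.7082

The eigenvalues of A are the roots of its characteristic polynomial. With M = A (coefficients from the trace and determinant):
  p(λ) = det(λ I - M) = λ^2 + 10λ + 45.
For λ^2 + 10λ + 45 the discriminant is -80. It is negative, so the roots are the complex-conjugate pair λ = -5 ± (sqrt(80)/2) i ≈ -5 ± 4.4721i. For a conjugate pair the product of the roots equals the constant term, so |λ|^2 = 45 and |λ| = sqrt(45) ≈ 6.7082.
Thus the eigenvalues (to 4 decimals) are -5 ± 4.4721i (modulus 6.7082). The spectral radius is the largest modulus: r(A) = sqrt(45) ≈ 6.7082. (Cross-check: r(A) ≤ ||A||_2 ≈ 7.2268; equality holds whenever A is normal, though it can also hold for some non-normal A.)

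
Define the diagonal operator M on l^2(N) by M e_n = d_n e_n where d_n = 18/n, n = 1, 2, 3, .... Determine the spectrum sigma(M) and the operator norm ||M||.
sigma(M) = {18/n : n ≥ 1} ∪ {0}; ||M|| = 18

A bounded diagonal operator on l^2 with diagonal entries d_n has spectrum equal to the closure of {d_n : n ≥ 1}: every d_n is an eigenvalue (with eigenvector e_n), so {d_n} ⊂ sigma(M); the spectrum is closed, so its closure is too; and for lambda not in the closure, (M - lambda I) has bounded inverse (the diagonal entries 1/(d_n - lambda) are bounded). For our sequence d_n = 18/n, n = 1, 2, 3, ...:
  - {d_n} = {18/n : n ≥ 1}; the only limit point is 0
  - closure = {18/n : n ≥ 1} ∪ {0}
For the norm: a diagonal operator has ||M|| = sup_n |d_n|. Here d_n = 18/n is positive and decreasing, so sup_n |d_n| = d_1 = 18. So ||M|| = 18.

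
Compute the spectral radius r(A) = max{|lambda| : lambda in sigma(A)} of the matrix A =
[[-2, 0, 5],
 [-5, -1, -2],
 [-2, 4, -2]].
r(A) = sqrt(26) ≈ 5.099

The eigenvalues of A are the roots of its characteristic polynomial. With M = A (coefficients from the trace, the sum of principal 2x2 minors, and det A):
  p(λ) = det(λ I - M) = λ^3 + 5λ^2 + 26λ + 130.
By the rational root theorem any rational root is an integer divisor of 130. Testing λ = -5: p(-5) = -125 + 125 - 130 + 130 = 0, so λ = -5 is a root. Dividing out (λ + 5) leaves p(λ) = (λ + 5)(λ^2 + 26). For λ^2 + 26 the discriminant is -104. It is negative, so the roots are the complex-conjugate pair λ = 0 ± (sqrt(104)/2) i ≈ 0 ± 5.099i. For a conjugate pair the product of the roots equals the constant term, so |λ|^2 = 26 and |λ| = sqrt(26) ≈ 5.099.
Thus the eigenvalues (to 4 decimals) are 0 ± 5.099i (modulus 5.099); -5 (modulus 5). The spectral radius is the largest modulus: r(A) = sqrt(26) ≈ 5.099. (Cross-check: r(A) ≤ ||A||_2 ≈ 6.2361; equality holds whenever A is normal, though it can also hold for some non-normal A.)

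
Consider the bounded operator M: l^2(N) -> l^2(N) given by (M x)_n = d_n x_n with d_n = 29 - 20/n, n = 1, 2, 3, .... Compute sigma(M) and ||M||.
sigma(M) = {29 - 20/n : n ≥ 1} ∪ {29}; ||M|| = 29

A bounded diagonal operator on l^2 with diagonal entries d_n has spectrum equal to the closure of {d_n : n ≥ 1}: every d_n is an eigenvalue (with eigenvector e_n), so {d_n} ⊂ sigma(M); the spectrum is closed, so its closure is too; and for lambda not in the closure, (M - lambda I) has bounded inverse (the diagonal entries 1/(d_n - lambda) are bounded). For our sequence d_n = 29 - 20/n, n = 1, 2, 3, ...:
  - {d_n} = {29 - 20/n : n ≥ 1}; the only limit point is 29
  - closure = {29 - 20/n : n ≥ 1} ∪ {29}
For the norm: a diagonal operator has ||M|| = sup_n |d_n|. Here d_n = 29 - 20/n increases monotonically from d_1 = 9 toward 29, with all terms in [9, 29); so sup_n |d_n| = 29 (the supremum is the limit, not attained). So ||M|| = 29.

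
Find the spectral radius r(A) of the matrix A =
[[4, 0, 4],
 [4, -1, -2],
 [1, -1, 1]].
r(A) ≈ 4.3384

The eigenvalues of A are the roots of its characteristic polynomial. With M = A (coefficients from the trace, the sum of principal 2x2 minors, and det A):
  p(λ) = det(λ I - M) = λ^3 - 4λ^2 - 7λ + 24.
No integer candidate from the rational root theorem (±divisors of 24) is a root, so the roots are irrational. The cubic discriminant is Δ = 4844 > 0, so there are three distinct real roots. p(-3) = -18 and p(-2) = 14 have opposite signs, so a root lies in (-3, -2); Newton's method refines it to λ ≈ -2.5273. p(2) = 2 and p(3) = -6 have opposite signs, so a root lies in (2, 3); Newton's method refines it to λ ≈ 2.1889. p(4) = -4 and p(5) = 14 have opposite signs, so a root lies in (4, 5); Newton's method refines it to λ ≈ 4.3384. Check (Vieta): the three roots sum to 4, matching tr M = 4.
Thus the eigenvalues (to 4 decimals) are -2.5273 (modulus 2.5273); 2.1889 (modulus 2.1889); 4.3384 (modulus 4.3384). The spectral radius is the largest modulus: r(A) ≈ 4.3384. (Cross-check: r(A) ≤ ||A||_2 ≈ 6.1846; equality holds whenever A is normal, though it can also hold for some non-normal A.)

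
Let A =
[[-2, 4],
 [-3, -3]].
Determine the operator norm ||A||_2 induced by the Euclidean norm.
||A||_2 = sqrt((38 + sqrt(148))/2) ≈ 5.0083 (= sqrt(largest eigenvalue of A^T A))

||A||_2 = sigma_max(A) = sqrt(lambda_max(A^T A)). Form the symmetric matrix M = A^T A =
[[13, 1],
 [1, 25]].
Its characteristic polynomial (trace, determinant of M give the coefficients) is
  p(λ) = det(λ I - M) = λ^2 - 38λ + 324.
For λ^2 - 38λ + 324 the discriminant is 148. It is nonnegative but not a perfect square, so the roots are real and irrational: λ = (38 ± sqrt(148))/2 ≈ 25.0828, 12.9172.
So the eigenvalues of A^T A are ≈ 12.9172, 25.0828 (all ≥ 0, as they must be for A^T A). The largest is λ_max = (38 + sqrt(148))/2 ≈ 25.0828, hence ||A||_2 = sqrt(λ_max) = sqrt((38 + sqrt(148))/2) ≈ 5.0083.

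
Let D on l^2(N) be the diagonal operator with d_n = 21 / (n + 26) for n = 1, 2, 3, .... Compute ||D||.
||D|| = 7/9 (attained at n = 1)

For D diagonal, ||D|| = sup_n |d_n| = sup_n 21/(n + 26). This is positive and strictly decreasing in n, so the supremum is attained at n = 1: d_1 = 21/(1 + 26) = 7/9. Hence ||D|| = 7/9.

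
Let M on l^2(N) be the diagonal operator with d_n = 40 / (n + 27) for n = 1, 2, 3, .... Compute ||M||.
||M|| = 10/7 (attained at n = 1)

For M diagonal, ||M|| = sup_n |d_n| = sup_n 40/(n + 27). This is positive and strictly decreasing in n, so the supremum is attained at n = 1: d_1 = 40/(1 + 27) = 10/7. Hence ||M|| = 10/7.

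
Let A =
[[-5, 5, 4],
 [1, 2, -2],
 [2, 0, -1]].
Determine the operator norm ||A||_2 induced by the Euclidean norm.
||A||_2 ≈ 8.3245 (= sqrt(largest eigenvalue of A^T A))

||A||_2 = sigma_max(A) = sqrt(lambda_max(A^T A)). Form the symmetric matrix M = A^T A =
[[30, -23, -24],
 [-23, 29, 16],
 [-24, 16, 21]].
Its characteristic polynomial (trace, sum of principal 2x2 minors, determinant of M give the coefficients) is
  p(λ) = det(λ I - M) = λ^3 - 80λ^2 + 748λ - 441.
No integer candidate from the rational root theorem (±divisors of 441) is a root, so the roots are irrational. The cubic discriminant is Δ = 1473380565 > 0, so there are three distinct real roots. p(0) = -441 and p(1) = 228 have opposite signs, so a root lies in (0, 1); Newton's method refines it to λ ≈ 0.6319. p(10) = 39 and p(11) = -562 have opposite signs, so a root lies in (10, 11); Newton's method refines it to λ ≈ 10.0702. p(69) = -1200 and p(70) = 2919 have opposite signs, so a root lies in (69, 70); Newton's method refines it to λ ≈ 69.2978. Check (Vieta): the three roots sum to 80, matching tr M = 80.
So the eigenvalues of A^T A are ≈ 0.6319, 10.0702, 69.2978 (all ≥ 0, as they must be for A^T A). The largest is λ_max ≈ 69.2978, hence ||A||_2 = sqrt(λ_max) ≈ 8.3245.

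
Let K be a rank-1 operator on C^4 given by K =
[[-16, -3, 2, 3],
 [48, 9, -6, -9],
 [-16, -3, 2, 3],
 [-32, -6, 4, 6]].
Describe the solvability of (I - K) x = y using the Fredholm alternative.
(I - K) is singular (det(I - K) = 0, i.e. 1 ∈ sigma(K)). (I - K) x = y is solvable iff y ⊥ ker((I - K)^*) = span{(-16, -3, 2, 3)}, i.e. iff -16y_1 - 3y_2 + 2y_3 + 3y_4 = 0. When solvable, the solutions are x = y + c·(1, -3, 1, 2), c arbitrary (ker(I - K) = span{(1, -3, 1, 2)}, dimension 1).

K has rank 1, so it is an outer product K = u v^T: every row of K is a multiple of one row vector. Reading off the entries, u = (1, -3, 1, 2) and v = (-16, -3, 2, 3) (row i of K equals u_i·v^T). A rank-one matrix u v^T satisfies K u = u (v·u) and kills the (3)-dimensional subspace v^⊥, so its characteristic polynomial is lambda^3 (lambda - v·u) with v·u = tr K = 1. Hence the eigenvalues of I - K are 1 (multiplicity 3) and 1 - (1) = 0, so det(I - K) = 0. (Direct check: I - K =
[[17, 3, -2, -3],
 [-48, -8, 6, 9],
 [16, 3, -1, -3],
 [32, 6, -4, -5]]
has determinant 0.) So 1 is an eigenvalue of K and (I - K) is not invertible. The finite-dimensional Fredholm alternative says: either (I - K) is invertible, or ker(I - K) ≠ {0} and then range(I - K) = ker((I - K)^*)^⊥, with dim ker(I - K) = dim ker((I - K)^*). We are in the second case, so we need both kernels. Kernel of I - K: (I - K) u = u - u (v·u) = u - u = 0, so ker(I - K) = span{u} = span{(1, -3, 1, 2)} (it is exactly 1-dimensional because rank(I - K) = 3). Kernel of the adjoint: K is real, so (I - K)^* = I - K^T = I - v u^T, and (I - v u^T) v = v - v (u·v) = 0; hence ker((I - K)^*) = span{v} = span{(-16, -3, 2, 3)}. Therefore (I - K) x = y is solvable iff <y, v> = 0, i.e. iff -16y_1 - 3y_2 + 2y_3 + 3y_4 = 0. When this holds, K y = u (v·y) = 0, so (I - K) y = y and x = y is a particular solution; the full solution set is the line x = y + c·u = y + c·(1, -3, 1, 2), c ∈ C.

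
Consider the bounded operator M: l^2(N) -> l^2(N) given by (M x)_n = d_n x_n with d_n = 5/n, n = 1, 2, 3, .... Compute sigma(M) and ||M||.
sigma(M) = {5/n : n ≥ 1} ∪ {0}; ||M|| = 5

A bounded diagonal operator on l^2 with diagonal entries d_n has spectrum equal to the closure of {d_n : n ≥ 1}: every d_n is an eigenvalue (with eigenvector e_n), so {d_n} ⊂ sigma(M); the spectrum is closed, so its closure is too; and for lambda not in the closure, (M - lambda I) has bounded inverse (the diagonal entries 1/(d_n - lambda) are bounded). For our sequence d_n = 5/n, n = 1, 2, 3, ...:
  - {d_n} = {5/n : n ≥ 1}; the only limit point is 0
  - closure = {5/n : n ≥ 1} ∪ {0}
For the norm: a diagonal operator has ||M|| = sup_n |d_n|. Here d_n = 5/n is positive and decreasing, so sup_n |d_n| = d_1 = 5. So ||M|| = 5.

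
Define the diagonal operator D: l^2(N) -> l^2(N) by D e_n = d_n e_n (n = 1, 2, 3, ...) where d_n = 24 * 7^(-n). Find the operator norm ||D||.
||D|| = 24/7 (attained at n = 1)

For D diagonal, ||D|| = sup_n |d_n|. The sequence d_n = 24 * 7^(-n) is positive and strictly decreasing (ratio 7^(-1) < 1), so the supremum is d_1 = 24/7. Hence ||D|| = 24/7.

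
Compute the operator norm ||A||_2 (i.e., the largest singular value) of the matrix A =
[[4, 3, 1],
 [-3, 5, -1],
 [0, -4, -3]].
||A||_2 ≈ 7.2441 (= sqrt(largest eigenvalue of A^T A))

||A||_2 = sigma_max(A) = sqrt(lambda_max(A^T A)). Form the symmetric matrix M = A^T A =
[[25, -3, 7],
 [-3, 50, 10],
 [7, 10, 11]].
Its characteristic polynomial (trace, sum of principal 2x2 minors, determinant of M give the coefficients) is
  p(λ) = det(λ I - M) = λ^3 - 86λ^2 + 1917λ - 8281.
No integer candidate from the rational root theorem (±divisors of 8281) is a root, so the roots are irrational. The cubic discriminant is Δ = 654187297 > 0, so there are three distinct real roots. p(5) = -721 and p(6) = 341 have opposite signs, so a root lies in (5, 6); Newton's method refines it to λ ≈ 5.6643. p(27) = 467 and p(28) = -77 have opposite signs, so a root lies in (27, 28); Newton's method refines it to λ ≈ 27.8592. p(52) = -533 and p(53) = 623 have opposite signs, so a root lies in (52, 53); Newton's method refines it to λ ≈ 52.4765. Check (Vieta): the three roots sum to 86, matching tr M = 86.
So the eigenvalues of A^T A are ≈ 5.6643, 27.8592, 52.4765 (all ≥ 0, as they must be for A^T A). The largest is λ_max ≈ 52.4765, hence ||A||_2 = sqrt(λ_max) ≈ 7.2441.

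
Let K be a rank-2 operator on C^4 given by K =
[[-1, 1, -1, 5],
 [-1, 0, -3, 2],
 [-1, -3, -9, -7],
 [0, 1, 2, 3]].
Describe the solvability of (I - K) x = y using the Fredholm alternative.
(I - K) is invertible (det(I - K) = -10 ≠ 0), so for every y in C^4 the equation (I - K) x = y has a unique solution.

K has rank 2 and factors as K = U V^T = u1 v1^T + u2 v2^T with u1 = (-1, -1, -1, 0), v1 = (1, 0, 3, -2), u2 = (-1, 0, 3, -1), v2 = (0, -1, -2, -3) (multiplying out reproduces the displayed K). The nonzero eigenvalues of U V^T coincide with those of the 2 x 2 matrix G = V^T U = [[v1·u1, v1·u2], [v2·u1, v2·u2]] = [[-4, 10], [3, -3]], and by the Sylvester determinant identity det(I_4 - U V^T) = det(I_2 - V^T U) = det([[5, -10], [-3, 4]]) = (5)(4) - (-10)(-3) = -10. (Direct check: I - K =
[[2, -1, 1, -5],
 [1, 1, 3, -2],
 [1, 3, 10, 7],
 [0, -1, -2, -2]]
has determinant -10.) The finite-dimensional Fredholm alternative says: either (I - K) is invertible, or ker(I - K) ≠ {0} and then range(I - K) = ker((I - K)^*)^⊥, with dim ker(I - K) = dim ker((I - K)^*). Since det(I - K) ≠ 0, 1 is not an eigenvalue of K and ker(I - K) = {0}, so we are in the first case: for every y there is a unique x = (I - K)^(-1) y. (Explicitly, by the Woodbury identity, (I - U V^T)^(-1) = I + U (I_2 - G)^(-1) V^T.)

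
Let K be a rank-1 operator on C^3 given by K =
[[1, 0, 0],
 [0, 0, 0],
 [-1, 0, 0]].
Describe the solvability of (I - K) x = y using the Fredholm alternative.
(I - K) is singular (det(I - K) = 0, i.e. 1 ∈ sigma(K)). (I - K) x = y is solvable iff y ⊥ ker((I - K)^*) = span{(1, 0, 0)}, i.e. iff y_1 = 0. When solvable, the solutions are x = y + c·(1, 0, -1), c arbitrary (ker(I - K) = span{(1, 0, -1)}, dimension 1).

K has rank 1, so it is an outer product K = u v^T: every row of K is a multiple of one row vector. Reading off the entries, u = (1, 0, -1) and v = (1, 0, 0) (row i of K equals u_i·v^T). A rank-one matrix u v^T satisfies K u = u (v·u) and kills the (2)-dimensional subspace v^⊥, so its characteristic polynomial is lambda^2 (lambda - v·u) with v·u = tr K = 1. Hence the eigenvalues of I - K are 1 (multiplicity 2) and 1 - (1) = 0, so det(I - K) = 0. (Direct check: I - K =
[[0, 0, 0],
 [0, 1, 0],
 [1, 0, 1]]
has determinant 0.) So 1 is an eigenvalue of K and (I - K) is not invertible. The finite-dimensional Fredholm alternative says: either (I - K) is invertible, or ker(I - K) ≠ {0} and then range(I - K) = ker((I - K)^*)^⊥, with dim ker(I - K) = dim ker((I - K)^*). We are in the second case, so we need both kernels. Kernel of I - K: (I - K) u = u - u (v·u) = u - u = 0, so ker(I - K) = span{u} = span{(1, 0, -1)} (it is exactly 1-dimensional because rank(I - K) = 2). Kernel of the adjoint: K is real, so (I - K)^* = I - K^T = I - v u^T, and (I - v u^T) v = v - v (u·v) = 0; hence ker((I - K)^*) = span{v} = span{(1, 0, 0)}. Therefore (I - K) x = y is solvable iff <y, v> = 0, i.e. iff y_1 = 0. When this holds, K y = u (v·y) = 0, so (I - K) y = y and x = y is a particular solution; the full solution set is the line x = y + c·u = y + c·(1, 0, -1), c ∈ C.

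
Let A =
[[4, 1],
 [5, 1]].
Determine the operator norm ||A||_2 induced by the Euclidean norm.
||A||_2 = sqrt((43 + sqrt(1845))/2) ≈ 6.5557 (= sqrt(largest eigenvalue of A^T A))

||A||_2 = sigma_max(A) = sqrt(lambda_max(A^T A)). Form the symmetric matrix M = A^T A =
[[41, 9],
 [9, 2]].
Its characteristic polynomial (trace, determinant of M give the coefficients) is
  p(λ) = det(λ I - M) = λ^2 - 43λ + 1.
For λ^2 - 43λ + 1 the discriminant is 1845. It is nonnegative but not a perfect square, so the roots are real and irrational: λ = (43 ± sqrt(1845))/2 ≈ 42.9767, 0.0233.
So the eigenvalues of A^T A are ≈ 0.0233, 42.9767 (all ≥ 0, as they must be for A^T A). The largest is λ_max = (43 + sqrt(1845))/2 ≈ 42.9767, hence ||A||_2 = sqrt(λ_max) = sqrt((43 + sqrt(1845))/2) ≈ 6.5557.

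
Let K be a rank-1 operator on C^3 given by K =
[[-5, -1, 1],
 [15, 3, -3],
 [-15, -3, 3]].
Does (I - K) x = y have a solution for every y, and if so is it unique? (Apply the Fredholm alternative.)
(I - K) is singular (det(I - K) = 0, i.e. 1 ∈ sigma(K)). (I - K) x = y is solvable iff y ⊥ ker((I - K)^*) = span{(-5, -1, 1)}, i.e. iff -5y_1 - y_2 + y_3 = 0. When solvable, the solutions are x = y + c·(1, -3, 3), c arbitrary (ker(I - K) = span{(1, -3, 3)}, dimension 1).

K has rank 1, so it is an outer product K = u v^T: every row of K is a multiple of one row vector. Reading off the entries, u = (1, -3, 3) and v = (-5, -1, 1) (row i of K equals u_i·v^T). A rank-one matrix u v^T satisfies K u = u (v·u) and kills the (2)-dimensional subspace v^⊥, so its characteristic polynomial is lambda^2 (lambda - v·u) with v·u = tr K = 1. Hence the eigenvalues of I - K are 1 (multiplicity 2) and 1 - (1) = 0, so det(I - K) = 0. (Direct check: I - K =
[[6, 1, -1],
 [-15, -2, 3],
 [15, 3, -2]]
has determinant 0.) So 1 is an eigenvalue of K and (I - K) is not invertible. The finite-dimensional Fredholm alternative says: either (I - K) is invertible, or ker(I - K) ≠ {0} and then range(I - K) = ker((I - K)^*)^⊥, with dim ker(I - K) = dim ker((I - K)^*). We are in the second case, so we need both kernels. Kernel of I - K: (I - K) u = u - u (v·u) = u - u = 0, so ker(I - K) = span{u} = span{(1, -3, 3)} (it is exactly 1-dimensional because rank(I - K) = 2). Kernel of the adjoint: K is real, so (I - K)^* = I - K^T = I - v u^T, and (I - v u^T) v = v - v (u·v) = 0; hence ker((I - K)^*) = span{v} = span{(-5, -1, 1)}. Therefore (I - K) x = y is solvable iff <y, v> = 0, i.e. iff -5y_1 - y_2 + y_3 = 0. When this holds, K y = u (v·y) = 0, so (I - K) y = y and x = y is a particular solution; the full solution set is the line x = y + c·u = y + c·(1, -3, 3), c ∈ C.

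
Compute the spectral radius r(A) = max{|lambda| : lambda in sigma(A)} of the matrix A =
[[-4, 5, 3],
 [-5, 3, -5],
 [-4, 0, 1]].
r(A) ≈ 6.2266

The eigenvalues of A are the roots of its characteristic polynomial. With M = A (coefficients from the trace, the sum of principal 2x2 minors, and det A):
  p(λ) = det(λ I - M) = λ^3 + 24λ - 149.
No integer candidate from the rational root theorem (±divisors of 149) is a root, so the roots are irrational. The cubic discriminant is Δ = -654723 < 0, so there is one real root and a complex-conjugate pair. p(3) = -50 and p(4) = 11 have opposite signs, so a root lies in (3, 4); Newton's method refines it to λ ≈ 3.8432. Dividing out (λ - (3.8432)) leaves approximately λ^2 + 3.8432λ + 38.77. For λ^2 + 3.8432λ + 38.77 the discriminant is -140.31. It is negative, so the remaining roots are the complex-conjugate pair λ ≈ -1.9216 ± 5.9226i. Their product equals the constant term, so |λ|^2 ≈ 38.77 and |λ| ≈ 6.2266.
Thus the eigenvalues (to 4 decimals) are 3.8432 (modulus 3.8432); -1.9216 ± 5.9226i (modulus 6.2266). The spectral radius is the largest modulus: r(A) ≈ 6.2266. (Cross-check: r(A) ≤ ||A||_2 ≈ 9.1349; equality holds whenever A is normal, though it can also hold for some non-normal A.)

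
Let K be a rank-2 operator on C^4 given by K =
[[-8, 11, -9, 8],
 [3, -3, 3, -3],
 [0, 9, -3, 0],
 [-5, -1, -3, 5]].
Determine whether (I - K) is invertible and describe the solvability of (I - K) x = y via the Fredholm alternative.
(I - K) is invertible (det(I - K) = -26 ≠ 0), so for every y in C^4 the equation (I - K) x = y has a unique solution.

K has rank 2 and factors as K = U V^T = u1 v1^T + u2 v2^T with u1 = (1, 0, 3, -2), v1 = (1, 2, 0, -1), u2 = (-3, 1, -1, -1), v2 = (3, -3, 3, -3) (multiplying out reproduces the displayed K). The nonzero eigenvalues of U V^T coincide with those of the 2 x 2 matrix G = V^T U = [[v1·u1, v1·u2], [v2·u1, v2·u2]] = [[3, 0], [18, -12]], and by the Sylvester determinant identity det(I_4 - U V^T) = det(I_2 - V^T U) = det([[-2, 0], [-18, 13]]) = (-2)(13) - (0)(-18) = -26. (Direct check: I - K =
[[9, -11, 9, -8],
 [-3, 4, -3, 3],
 [0, -9, 4, 0],
 [5, 1, 3, -4]]
has determinant -26.) The finite-dimensional Fredholm alternative says: either (I - K) is invertible, or ker(I - K) ≠ {0} and then range(I - K) = ker((I - K)^*)^⊥, with dim ker(I - K) = dim ker((I - K)^*). Since det(I - K) ≠ 0, 1 is not an eigenvalue of K and ker(I - K) = {0}, so we are in the first case: for every y there is a unique x = (I - K)^(-1) y. (Explicitly, by the Woodbury identity, (I - U V^T)^(-1) = I + U (I_2 - G)^(-1) V^T.)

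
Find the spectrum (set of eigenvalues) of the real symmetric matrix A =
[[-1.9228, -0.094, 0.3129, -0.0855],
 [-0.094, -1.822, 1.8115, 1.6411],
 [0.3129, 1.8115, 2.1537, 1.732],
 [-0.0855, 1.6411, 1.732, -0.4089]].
sigma(A) ≈ {-3, -2, -1, 4}

A is real symmetric, so its spectrum consists of real eigenvalues. Expanding the characteristic polynomial of the displayed matrix gives
  det(λ I - A) = p(λ) = λ^4 + (2)λ^3 + (-13)λ^2 + (-38)λ + (-24).
Solving p(λ) = 0 yields eigenvalues ≈ -3, -2, -1, 4. (A is shown rounded to 4 decimals, so these recover the underlying integer eigenvalues to within that precision.)
Verification: the trace of A = -2 equals the sum of eigenvalues -2, and det(A) ≈ -23.9999 matches the eigenvalue product -24.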